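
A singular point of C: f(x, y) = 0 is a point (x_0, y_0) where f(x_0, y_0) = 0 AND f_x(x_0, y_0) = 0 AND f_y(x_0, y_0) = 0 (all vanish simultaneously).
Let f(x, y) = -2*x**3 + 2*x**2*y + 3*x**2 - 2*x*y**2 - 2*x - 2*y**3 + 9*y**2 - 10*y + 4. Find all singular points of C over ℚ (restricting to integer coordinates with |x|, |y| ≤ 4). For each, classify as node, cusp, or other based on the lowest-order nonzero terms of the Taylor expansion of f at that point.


Singular points: {(1, 1)}; classification: node.

Compute partial derivatives:
  f_x = -6*x**2 + 4*x*y + 6*x - 2*y**2 - 2.
  f_y = 2*x**2 - 4*x*y - 6*y**2 + 18*y - 10.
Scan x_0 ∈ {−4, ..., 4}. For each x_0, f_y(x_0, y) is a polynomial in y; find its integer roots y ∈ {−4, ..., 4}, then test f_x and f at those candidates.
  x = -4: f_y(-4, y) = -6*y**2 + 34*y + 22; no integer root y with |y| ≤ 4.
  x = -3: f_y(-3, y) = -6*y**2 + 30*y + 8; no integer root y with |y| ≤ 4.
  x = -2: f_y(-2, y) = -6*y**2 + 26*y - 2; no integer root y with |y| ≤ 4.
  x = -1: f_y(-1, y) = -6*y**2 + 22*y - 8; no integer root y with |y| ≤ 4.
  x = 0: f_y(0, y) = -6*y**2 + 18*y - 10; no integer root y with |y| ≤ 4.
  x = 1: f_y(1, y) = -6*y**2 + 14*y - 8; vanishes at y ∈ {1}. (1, 1): f_x = 0, f = 0 — SINGULAR.
  x = 2: f_y(2, y) = -6*y**2 + 10*y - 2; no integer root y with |y| ≤ 4.
  x = 3: f_y(3, y) = -6*y**2 + 6*y + 8; no integer root y with |y| ≤ 4.
  x = 4: f_y(4, y) = -6*y**2 + 2*y + 22; no integer root y with |y| ≤ 4.
Only singular point on the grid: (1, 1).
Classify: substitute x = 1 + u, y = 1 + v and expand: f = -2*u**3 + 2*u**2*v - u**2 - 2*u*v**2 - 2*v**3 + v**2.
No constant or linear terms (consistent with a singular point). Quadratic part: -u**2 + v**2. Cubic part: -2*u**3 + 2*u**2*v - 2*u*v**2 - 2*v**3.
The quadratic part v**2 - u**2 = (v − u)(v + u) splits into two distinct linear factors, so there are two distinct tangent lines y − 1 = ±(x − 1) — this is a node (ordinary double point).
Classification: node.


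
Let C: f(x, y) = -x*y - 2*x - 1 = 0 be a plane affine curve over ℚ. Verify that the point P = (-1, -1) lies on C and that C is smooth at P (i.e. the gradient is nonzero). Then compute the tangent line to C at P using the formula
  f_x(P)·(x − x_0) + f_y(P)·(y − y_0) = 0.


Tangent line at P: -x + y = 0.

Step 1: f(-1, -1) = 0, so P lies on C.
Step 2: partial derivatives
  f_x(x, y) = -y - 2, f_y(x, y) = -x.
  f_x(P) = -1, f_y(P) = 1 (gradient nonzero, so P is smooth).
Step 3: tangent line at P: -1·(x − -1) + 1·(y − -1) = 0.
Expanding: -x + y = 0.


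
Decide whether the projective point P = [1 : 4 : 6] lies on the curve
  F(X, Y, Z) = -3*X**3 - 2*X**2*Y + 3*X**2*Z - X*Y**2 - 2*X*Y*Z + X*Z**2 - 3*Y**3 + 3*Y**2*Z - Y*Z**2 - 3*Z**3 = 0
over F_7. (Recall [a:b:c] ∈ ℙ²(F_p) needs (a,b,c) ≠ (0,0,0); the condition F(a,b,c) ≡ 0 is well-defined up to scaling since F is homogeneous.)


F(1,4,6) ≡ 4 (mod 7); P is NOT on the curve.

Evaluate F(1, 4, 6) term-by-term (mod 7).
  -3*X**3 ↦ -3·1·1·1 = -3
  -2*X**2*Y ↦ -2·1·4·1 = -8
  3*X**2*Z ↦ 3·1·1·6 = 18
  -X*Y**2 ↦ -1·1·16·1 = -16
  -2*X*Y*Z ↦ -2·1·4·6 = -48
  X*Z**2 ↦ 1·1·1·36 = 36
  -3*Y**3 ↦ -3·1·64·1 = -192
  3*Y**2*Z ↦ 3·1·16·6 = 288
  -Y*Z**2 ↦ -1·1·4·36 = -144
  -3*Z**3 ↦ -3·1·1·216 = -648
Sum: F(1, 4, 6) = (-3) + (-8) + (18) + (-16) + (-48) + (36) + (-192) + (288) + (-144) + (-648) = -717.
Reducing mod 7: -717 ≡ 4 (mod 7).
Since F(a, b, c) ≡ 4 ≠ 0 (mod 7), P does NOT lie on the curve.


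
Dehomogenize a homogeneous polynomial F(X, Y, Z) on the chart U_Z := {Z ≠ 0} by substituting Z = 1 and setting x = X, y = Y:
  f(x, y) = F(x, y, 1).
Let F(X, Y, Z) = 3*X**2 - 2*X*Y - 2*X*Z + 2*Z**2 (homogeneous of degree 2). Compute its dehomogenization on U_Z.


f(x, y) = 3*x**2 - 2*x*y - 2*x + 2

On U_Z we set Z = 1. Each monomial c·X^i·Y^j·Z^k in F becomes c·x^i·y^j·1^k = c·x^i·y^j.
Substituting Z = 1: F(X, Y, 1) = 3*x**2 - 2*x*y - 2*x + 2.
Note: deg(f) ≤ deg(F) = 2; strict inequality happens when F is divisible by Z (lost terms).


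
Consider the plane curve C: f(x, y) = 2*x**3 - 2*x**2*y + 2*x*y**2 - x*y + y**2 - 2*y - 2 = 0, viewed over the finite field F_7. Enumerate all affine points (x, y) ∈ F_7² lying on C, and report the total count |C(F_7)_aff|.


Affine F_7-points: {(1, 0), (1, 4), (2, 0), (2, 1), (3, 5), (4, 0), (4, 5), (5, 4), (5, 5), (6, 2)}; count = 10.

For each of the 49 pairs (x, y) ∈ F_7², evaluate f(x, y) mod 7. Record the zeros.
  x = 0: [0↦5, 1↦4, 2↦5, 3↦1, 4↦6, 5↦6, 6↦1]  zeros at y ∈ ∅
  x = 1: [0↦0, 1↦5, 2↦2, 3↦5, 4↦0, 5↦1, 6↦1]  zeros at y ∈ {0, 4}
  x = 2: [0↦0, 1↦0, 2↦3, 3↦2, 4↦4, 5↦2, 6↦3]  zeros at y ∈ {0, 1}
  x = 3: [0↦3, 1↦1, 2↦6, 3↦4, 4↦2, 5↦0, 6↦5]  zeros at y ∈ {5}
  x = 4: [0↦0, 1↦6, 2↦2, 3↦2, 4↦6, 5↦0, 6↦5]  zeros at y ∈ {0, 5}
  x = 5: [0↦3, 1↦6, 2↦3, 3↦1, 4↦0, 5↦0, 6↦1]  zeros at y ∈ {4, 5}
  x = 6: [0↦3, 1↦6, 2↦0, 3↦6, 4↦3, 5↦5, 6↦5]  zeros at y ∈ {2}
Collecting zeros: affine points = {(1, 0), (1, 4), (2, 0), (2, 1), (3, 5), (4, 0), (4, 5), (5, 4), (5, 5), (6, 2)}.
Total count |C(F_7)_aff| = 10.


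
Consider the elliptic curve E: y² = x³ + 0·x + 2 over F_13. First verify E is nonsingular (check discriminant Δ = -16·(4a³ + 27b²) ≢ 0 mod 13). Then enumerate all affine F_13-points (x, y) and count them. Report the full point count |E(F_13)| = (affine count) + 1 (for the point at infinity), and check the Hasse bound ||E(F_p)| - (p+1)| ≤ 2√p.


Affine points = {(1, 4), (1, 9), (2, 6), (2, 7), (3, 4), (3, 9), (4, 1), (4, 12), (5, 6), (5, 7), (6, 6), (6, 7), (9, 4), (9, 9), (10, 1), (10, 12), (12, 1), (12, 12)}; affine count = 18; |E(F_13)| = 19.

Discriminant check: Δ ∝ 4a³ + 27b² = 4·0³ + 27·2² = 4·0 + 27·4 ≡ 4 (mod 13). Nonzero ⇒ E is nonsingular.
For each x ∈ F_13, compute rhs = x³ + 0·x + 2 mod 13, then count y ∈ F_13 with y² ≡ rhs.
  x = 0: rhs = 2, matching y values: none (0 points).
  x = 1: rhs = 3, matching y values: 4, 9 (2 points).
  x = 2: rhs = 10, matching y values: 6, 7 (2 points).
  x = 3: rhs = 3, matching y values: 4, 9 (2 points).
  x = 4: rhs = 1, matching y values: 1, 12 (2 points).
  x = 5: rhs = 10, matching y values: 6, 7 (2 points).
  x = 6: rhs = 10, matching y values: 6, 7 (2 points).
  x = 7: rhs = 7, matching y values: none (0 points).
  x = 8: rhs = 7, matching y values: none (0 points).
  x = 9: rhs = 3, matching y values: 4, 9 (2 points).
  x = 10: rhs = 1, matching y values: 1, 12 (2 points).
  x = 11: rhs = 7, matching y values: none (0 points).
  x = 12: rhs = 1, matching y values: 1, 12 (2 points).
Total affine count: 18.
Full point count |E(F_13)| = 18 + 1 = 19.
Hasse bound: |19 − (13+1)| = |5| = 5 ≤ 2√13 ≈ 7.2111 ✓.


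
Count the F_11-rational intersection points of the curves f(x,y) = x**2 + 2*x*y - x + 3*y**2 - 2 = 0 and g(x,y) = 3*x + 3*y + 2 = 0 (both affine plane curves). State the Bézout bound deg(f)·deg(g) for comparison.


Common zeros: ∅; count = 0; Bézout bound = 2.

deg(f) = 2, deg(g) = 1, so Bézout bound = 2.
Scan x ∈ F_11. For each x, list the y ∈ F_11 with f(x, y) ≡ 0 and those with g(x, y) ≡ 0 (mod 11); the common zeros in that column are the intersection.
  x = 0: f ≡ 0 at y ∈ ∅; g ≡ 0 at y ∈ {3}; common: ∅.
  x = 1: f ≡ 0 at y ∈ ∅; g ≡ 0 at y ∈ {2}; common: ∅.
  x = 2: f ≡ 0 at y ∈ {0, 6}; g ≡ 0 at y ∈ {1}; common: ∅.
  x = 3: f ≡ 0 at y ∈ ∅; g ≡ 0 at y ∈ {0}; common: ∅.
  x = 4: f ≡ 0 at y ∈ ∅; g ≡ 0 at y ∈ {10}; common: ∅.
  x = 5: f ≡ 0 at y ∈ {5, 10}; g ≡ 0 at y ∈ {9}; common: ∅.
  x = 6: f ≡ 0 at y ∈ ∅; g ≡ 0 at y ∈ {8}; common: ∅.
  x = 7: f ≡ 0 at y ∈ ∅; g ≡ 0 at y ∈ {7}; common: ∅.
  x = 8: f ≡ 0 at y ∈ {5, 8}; g ≡ 0 at y ∈ {6}; common: ∅.
  x = 9: f ≡ 0 at y ∈ {6, 10}; g ≡ 0 at y ∈ {5}; common: ∅.
  x = 10: f ≡ 0 at y ∈ {0, 8}; g ≡ 0 at y ∈ {4}; common: ∅.
Collecting: common zeros = ∅, so the count is 0.
Comparison with the Bézout bound: 0 ≤ 2 = deg(f)·deg(g), as expected for curves with no common component (the affine F_11-count falls short of the bound because intersections may lie at infinity, over extension fields, or carry multiplicity).


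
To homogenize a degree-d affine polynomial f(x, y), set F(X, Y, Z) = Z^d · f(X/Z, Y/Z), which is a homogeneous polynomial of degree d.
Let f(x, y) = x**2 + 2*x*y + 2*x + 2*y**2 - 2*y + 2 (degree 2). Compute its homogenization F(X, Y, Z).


F(X, Y, Z) = X**2 + 2*X*Y + 2*X*Z + 2*Y**2 - 2*Y*Z + 2*Z**2

deg(f) = 2.
Substitute x = X/Z, y = Y/Z into f, then multiply by Z^2.
  monomial 1·x^2·y^0 ↦ 1·X^2·Y^0·Z^0.
  monomial 2·x^1·y^1 ↦ 2·X^1·Y^1·Z^0.
  monomial 2·x^1·y^0 ↦ 2·X^1·Y^0·Z^1.
  monomial 2·x^0·y^2 ↦ 2·X^0·Y^2·Z^0.
  monomial -2·x^0·y^1 ↦ -2·X^0·Y^1·Z^1.
  monomial 2·x^0·y^0 ↦ 2·X^0·Y^0·Z^2.
Collecting: F(X, Y, Z) = X**2 + 2*X*Y + 2*X*Z + 2*Y**2 - 2*Y*Z + 2*Z**2.


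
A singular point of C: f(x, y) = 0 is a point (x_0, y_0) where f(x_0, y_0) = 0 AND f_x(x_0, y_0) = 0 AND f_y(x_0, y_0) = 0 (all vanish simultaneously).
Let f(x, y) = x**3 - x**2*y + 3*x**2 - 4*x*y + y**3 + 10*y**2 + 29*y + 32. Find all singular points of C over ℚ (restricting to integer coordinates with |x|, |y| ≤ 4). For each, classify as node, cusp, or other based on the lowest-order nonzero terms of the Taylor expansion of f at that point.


Singular points: {(-2, -3)}; classification: cusp.

Compute partial derivatives:
  f_x = 3*x**2 - 2*x*y + 6*x - 4*y.
  f_y = -x**2 - 4*x + 3*y**2 + 20*y + 29.
Scan x_0 ∈ {−4, ..., 4}. For each x_0, f_y(x_0, y) is a polynomial in y; find its integer roots y ∈ {−4, ..., 4}, then test f_x and f at those candidates.
  x = -4: f_y(-4, y) = 3*y**2 + 20*y + 29; no integer root y with |y| ≤ 4.
  x = -3: f_y(-3, y) = 3*y**2 + 20*y + 32; vanishes at y ∈ {-4}. (-3, -4): f_x = 1 ≠ 0.
  x = -2: f_y(-2, y) = 3*y**2 + 20*y + 33; vanishes at y ∈ {-3}. (-2, -3): f_x = 0, f = 0 — SINGULAR.
  x = -1: f_y(-1, y) = 3*y**2 + 20*y + 32; vanishes at y ∈ {-4}. (-1, -4): f_x = 5 ≠ 0.
  x = 0: f_y(0, y) = 3*y**2 + 20*y + 29; no integer root y with |y| ≤ 4.
  x = 1: f_y(1, y) = 3*y**2 + 20*y + 24; no integer root y with |y| ≤ 4.
  x = 2: f_y(2, y) = 3*y**2 + 20*y + 17; vanishes at y ∈ {-1}. (2, -1): f_x = 32 ≠ 0.
  x = 3: f_y(3, y) = 3*y**2 + 20*y + 8; no integer root y with |y| ≤ 4.
  x = 4: f_y(4, y) = 3*y**2 + 20*y - 3; no integer root y with |y| ≤ 4.
Only singular point on the grid: (-2, -3).
Classify: substitute x = -2 + u, y = -3 + v and expand: f = u**3 - u**2*v + v**3 + v**2.
No constant or linear terms (consistent with a singular point). Quadratic part: v**2. Cubic part: u**3 - u**2*v + v**3.
The quadratic part v**2 is a perfect square, so there is a single (double) tangent line v = 0, i.e. y = -3. Restricting the cubic part to that line (v = 0) leaves u**3 ≠ 0, so f is not divisible by v and the branch is v² ≈ -u**3 to lowest order — this is a cusp.
Classification: cusp.


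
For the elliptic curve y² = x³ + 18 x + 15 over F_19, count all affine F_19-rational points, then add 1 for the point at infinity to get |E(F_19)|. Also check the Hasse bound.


Affine points = {(3, 1), (3, 18), (6, 4), (6, 15), (7, 3), (7, 16), (8, 5), (8, 14), (10, 6), (10, 13), (11, 9), (11, 10), (14, 3), (14, 16), (17, 3), (17, 16)}; affine count = 16; |E(F_19)| = 17.

Discriminant check: Δ ∝ 4a³ + 27b² = 4·18³ + 27·15² = 4·5832 + 27·225 ≡ 10 (mod 19). Nonzero ⇒ E is nonsingular.
For each x ∈ F_19, compute rhs = x³ + 18·x + 15 mod 19, then count y ∈ F_19 with y² ≡ rhs.
  x = 0: rhs = 15, matching y values: none (0 points).
  x = 1: rhs = 15, matching y values: none (0 points).
  x = 2: rhs = 2, matching y values: none (0 points).
  x = 3: rhs = 1, matching y values: 1, 18 (2 points).
  x = 4: rhs = 18, matching y values: none (0 points).
  x = 5: rhs = 2, matching y values: none (0 points).
  x = 6: rhs = 16, matching y values: 4, 15 (2 points).
  x = 7: rhs = 9, matching y values: 3, 16 (2 points).
  x = 8: rhs = 6, matching y values: 5, 14 (2 points).
  x = 9: rhs = 13, matching y values: none (0 points).
  x = 10: rhs = 17, matching y values: 6, 13 (2 points).
  x = 11: rhs = 5, matching y values: 9, 10 (2 points).
  x = 12: rhs = 2, matching y values: none (0 points).
  x = 13: rhs = 14, matching y values: none (0 points).
  x = 14: rhs = 9, matching y values: 3, 16 (2 points).
  x = 15: rhs = 12, matching y values: none (0 points).
  x = 16: rhs = 10, matching y values: none (0 points).
  x = 17: rhs = 9, matching y values: 3, 16 (2 points).
  x = 18: rhs = 15, matching y values: none (0 points).
Total affine count: 16.
Full point count |E(F_19)| = 16 + 1 = 17.
Hasse bound: |17 − (19+1)| = |-3| = 3 ≤ 2√19 ≈ 8.7178 ✓.


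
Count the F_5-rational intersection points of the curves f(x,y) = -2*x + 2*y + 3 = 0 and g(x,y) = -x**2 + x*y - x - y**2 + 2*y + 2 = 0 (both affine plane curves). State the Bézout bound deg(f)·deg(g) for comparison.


Common zeros: ∅; count = 0; Bézout bound = 2.

deg(f) = 1, deg(g) = 2, so Bézout bound = 2.
Scan x ∈ F_5. For each x, list the y ∈ F_5 with f(x, y) ≡ 0 and those with g(x, y) ≡ 0 (mod 5); the common zeros in that column are the intersection.
  x = 0: f ≡ 0 at y ∈ {1}; g ≡ 0 at y ∈ ∅; common: ∅.
  x = 1: f ≡ 0 at y ∈ {2}; g ≡ 0 at y ∈ {0, 3}; common: ∅.
  x = 2: f ≡ 0 at y ∈ {3}; g ≡ 0 at y ∈ {2}; common: ∅.
  x = 3: f ≡ 0 at y ∈ {4}; g ≡ 0 at y ∈ {0}; common: ∅.
  x = 4: f ≡ 0 at y ∈ {0}; g ≡ 0 at y ∈ {2, 4}; common: ∅.
Collecting: common zeros = ∅, so the count is 0.
Comparison with the Bézout bound: 0 ≤ 2 = deg(f)·deg(g), as expected for curves with no common component (the affine F_5-count falls short of the bound because intersections may lie at infinity, over extension fields, or carry multiplicity).


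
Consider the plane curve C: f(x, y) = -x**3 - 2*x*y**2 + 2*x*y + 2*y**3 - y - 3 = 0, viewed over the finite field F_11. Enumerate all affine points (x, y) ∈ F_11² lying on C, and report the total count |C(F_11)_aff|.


Affine F_11-points: {(0, 2), (0, 4), (0, 5), (2, 0), (2, 5), (2, 8), (3, 4), (4, 1), (6, 7), (8, 4), (9, 5), (10, 6)}; count = 12.

For each of the 121 pairs (x, y) ∈ F_11², evaluate f(x, y) mod 11. Record the zeros.
  x = 0: [0↦8, 1↦9, 2↦0, 3↦4, 4↦0, 5↦0, 6↦5, 7↦5, 8↦1, 9↦5, 10↦7]  zeros at y ∈ {2, 4, 5}
  x = 1: [0↦7, 1↦8, 2↦6, 3↦2, 4↦8, 5↦3, 6↦10, 7↦8, 8↦9, 9↦3, 10↦2]  zeros at y ∈ ∅
  x = 2: [0↦0, 1↦1, 2↦6, 3↦5, 4↦10, 5↦0, 6↦9, 7↦5, 8↦0, 9↦6, 10↦2]  zeros at y ∈ {0, 5, 8}
  x = 3: [0↦3, 1↦4, 2↦5, 3↦7, 4↦0, 5↦7, 6↦7, 7↦1, 8↦1, 9↦8, 10↦1]  zeros at y ∈ {4}
  x = 4: [0↦10, 1↦0, 2↦8, 3↦2, 4↦5, 5↦7, 6↦9, 7↦1, 8↦6, 9↦3, 10↦4]  zeros at y ∈ {1}
  x = 5: [0↦4, 1↦5, 2↦9, 3↦6, 4↦8, 5↦5, 6↦9, 7↦10, 8↦9, 9↦7, 10↦5]  zeros at y ∈ ∅
  x = 6: [0↦1, 1↦2, 2↦2, 3↦2, 4↦3, 5↦6, 6↦1, 7↦0, 8↦4, 9↦3, 10↦9]  zeros at y ∈ {7}
  x = 7: [0↦6, 1↦7, 2↦3, 3↦6, 4↦6, 5↦4, 6↦1, 7↦9, 8↦7, 9↦7, 10↦10]  zeros at y ∈ ∅
  x = 8: [0↦2, 1↦3, 2↦6, 3↦1, 4↦0, 5↦4, 6↦3, 7↦9, 8↦1, 9↦2, 10↦2]  zeros at y ∈ {4}
  x = 9: [0↦5, 1↦6, 2↦5, 3↦3, 4↦1, 5↦0, 6↦1, 7↦5, 8↦2, 9↦4, 10↦1]  zeros at y ∈ {5}
  x = 10: [0↦9, 1↦10, 2↦5, 3↦6, 4↦3, 5↦8, 6↦0, 7↦2, 8↦4, 9↦7, 10↦1]  zeros at y ∈ {6}
Collecting zeros: affine points = {(0, 2), (0, 4), (0, 5), (2, 0), (2, 5), (2, 8), (3, 4), (4, 1), (6, 7), (8, 4), (9, 5), (10, 6)}.
Total count |C(F_11)_aff| = 12.


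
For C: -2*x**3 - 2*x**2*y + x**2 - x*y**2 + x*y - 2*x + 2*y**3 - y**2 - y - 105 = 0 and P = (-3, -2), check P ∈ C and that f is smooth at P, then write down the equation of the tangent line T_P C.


Tangent line at P: -92*x - 6*y - 288 = 0.

Step 1: f(-3, -2) = 0, so P lies on C.
Step 2: partial derivatives
  f_x(x, y) = -6*x**2 - 4*x*y + 2*x - y**2 + y - 2, f_y(x, y) = -2*x**2 - 2*x*y + x + 6*y**2 - 2*y - 1.
  f_x(P) = -92, f_y(P) = -6 (gradient nonzero, so P is smooth).
Step 3: tangent line at P: -92·(x − -3) + -6·(y − -2) = 0.
Expanding: -92*x - 6*y - 288 = 0.


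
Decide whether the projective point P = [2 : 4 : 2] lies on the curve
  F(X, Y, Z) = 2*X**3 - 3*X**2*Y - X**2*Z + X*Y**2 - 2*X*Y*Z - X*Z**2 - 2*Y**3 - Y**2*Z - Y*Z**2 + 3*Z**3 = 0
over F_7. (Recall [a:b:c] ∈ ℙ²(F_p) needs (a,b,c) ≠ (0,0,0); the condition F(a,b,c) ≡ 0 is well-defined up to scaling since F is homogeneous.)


F(2,4,2) ≡ 3 (mod 7); P is NOT on the curve.

Evaluate F(2, 4, 2) term-by-term (mod 7).
  2*X**3 ↦ 2·8·1·1 = 16
  -3*X**2*Y ↦ -3·4·4·1 = -48
  -X**2*Z ↦ -1·4·1·2 = -8
  X*Y**2 ↦ 1·2·16·1 = 32
  -2*X*Y*Z ↦ -2·2·4·2 = -32
  -X*Z**2 ↦ -1·2·1·4 = -8
  -2*Y**3 ↦ -2·1·64·1 = -128
  -Y**2*Z ↦ -1·1·16·2 = -32
  -Y*Z**2 ↦ -1·1·4·4 = -16
  3*Z**3 ↦ 3·1·1·8 = 24
Sum: F(2, 4, 2) = (16) + (-48) + (-8) + (32) + (-32) + (-8) + (-128) + (-32) + (-16) + (24) = -200.
Reducing mod 7: -200 ≡ 3 (mod 7).
Since F(a, b, c) ≡ 3 ≠ 0 (mod 7), P does NOT lie on the curve.


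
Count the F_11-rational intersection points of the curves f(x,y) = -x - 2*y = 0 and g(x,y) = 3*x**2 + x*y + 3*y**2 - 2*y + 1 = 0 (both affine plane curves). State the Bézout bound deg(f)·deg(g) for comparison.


Common zeros: ∅; count = 0; Bézout bound = 2.

deg(f) = 1, deg(g) = 2, so Bézout bound = 2.
Scan x ∈ F_11. For each x, list the y ∈ F_11 with f(x, y) ≡ 0 and those with g(x, y) ≡ 0 (mod 11); the common zeros in that column are the intersection.
  x = 0: f ≡ 0 at y ∈ {0}; g ≡ 0 at y ∈ {3, 5}; common: ∅.
  x = 1: f ≡ 0 at y ∈ {5}; g ≡ 0 at y ∈ ∅; common: ∅.
  x = 2: f ≡ 0 at y ∈ {10}; g ≡ 0 at y ∈ {5, 6}; common: ∅.
  x = 3: f ≡ 0 at y ∈ {4}; g ≡ 0 at y ∈ ∅; common: ∅.
  x = 4: f ≡ 0 at y ∈ {9}; g ≡ 0 at y ∈ ∅; common: ∅.
  x = 5: f ≡ 0 at y ∈ {3}; g ≡ 0 at y ∈ ∅; common: ∅.
  x = 6: f ≡ 0 at y ∈ {8}; g ≡ 0 at y ∈ ∅; common: ∅.
  x = 7: f ≡ 0 at y ∈ {2}; g ≡ 0 at y ∈ {6, 7}; common: ∅.
  x = 8: f ≡ 0 at y ∈ {7}; g ≡ 0 at y ∈ ∅; common: ∅.
  x = 9: f ≡ 0 at y ∈ {1}; g ≡ 0 at y ∈ {7, 9}; common: ∅.
  x = 10: f ≡ 0 at y ∈ {6}; g ≡ 0 at y ∈ {3, 9}; common: ∅.
Collecting: common zeros = ∅, so the count is 0.
Comparison with the Bézout bound: 0 ≤ 2 = deg(f)·deg(g), as expected for curves with no common component (the affine F_11-count falls short of the bound because intersections may lie at infinity, over extension fields, or carry multiplicity).


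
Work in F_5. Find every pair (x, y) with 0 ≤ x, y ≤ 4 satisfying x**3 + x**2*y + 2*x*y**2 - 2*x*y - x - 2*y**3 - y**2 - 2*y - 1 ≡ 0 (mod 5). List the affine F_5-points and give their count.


Affine F_5-points: {(0, 2), (0, 3), (1, 1), (1, 3), (1, 4), (2, 0), (4, 1)}; count = 7.

For each of the 25 pairs (x, y) ∈ F_5², evaluate f(x, y) mod 5. Record the zeros.
  x = 0: [0↦4, 1↦4, 2↦0, 3↦0, 4↦2]  zeros at y ∈ {2, 3}
  x = 1: [0↦4, 1↦0, 2↦1, 3↦0, 4↦0]  zeros at y ∈ {1, 3, 4}
  x = 2: [0↦0, 1↦4, 2↦2, 3↦2, 4↦2]  zeros at y ∈ {0}
  x = 3: [0↦3, 1↦2, 2↦4, 3↦2, 4↦4]  zeros at y ∈ ∅
  x = 4: [0↦4, 1↦0, 2↦3, 3↦1, 4↦2]  zeros at y ∈ {1}
Collecting zeros: affine points = {(0, 2), (0, 3), (1, 1), (1, 3), (1, 4), (2, 0), (4, 1)}.
Total count |C(F_5)_aff| = 7.


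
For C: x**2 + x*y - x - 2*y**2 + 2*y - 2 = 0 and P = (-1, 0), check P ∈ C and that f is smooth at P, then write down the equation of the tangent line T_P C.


Tangent line at P: -3*x + y - 3 = 0.

Step 1: f(-1, 0) = 0, so P lies on C.
Step 2: partial derivatives
  f_x(x, y) = 2*x + y - 1, f_y(x, y) = x - 4*y + 2.
  f_x(P) = -3, f_y(P) = 1 (gradient nonzero, so P is smooth).
Step 3: tangent line at P: -3·(x − -1) + 1·(y − 0) = 0.
Expanding: -3*x + y - 3 = 0.


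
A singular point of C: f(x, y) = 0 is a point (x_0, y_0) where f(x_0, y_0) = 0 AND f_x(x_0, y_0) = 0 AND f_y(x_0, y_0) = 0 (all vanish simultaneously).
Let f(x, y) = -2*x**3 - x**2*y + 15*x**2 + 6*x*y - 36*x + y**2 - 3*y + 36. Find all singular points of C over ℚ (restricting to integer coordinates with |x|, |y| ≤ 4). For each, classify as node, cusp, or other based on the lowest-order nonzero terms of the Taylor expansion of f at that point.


Singular points: {(3, -3)}; classification: cusp.

Compute partial derivatives:
  f_x = -6*x**2 - 2*x*y + 30*x + 6*y - 36.
  f_y = -x**2 + 6*x + 2*y - 3.
Scan x_0 ∈ {−4, ..., 4}. For each x_0, f_y(x_0, y) is a polynomial in y; find its integer roots y ∈ {−4, ..., 4}, then test f_x and f at those candidates.
  x = -4: f_y(-4, y) = 2*y - 43; no integer root y with |y| ≤ 4.
  x = -3: f_y(-3, y) = 2*y - 30; no integer root y with |y| ≤ 4.
  x = -2: f_y(-2, y) = 2*y - 19; no integer root y with |y| ≤ 4.
  x = -1: f_y(-1, y) = 2*y - 10; no integer root y with |y| ≤ 4.
  x = 0: f_y(0, y) = 2*y - 3; no integer root y with |y| ≤ 4.
  x = 1: f_y(1, y) = 2*y + 2; vanishes at y ∈ {-1}. (1, -1): f_x = -16 ≠ 0.
  x = 2: f_y(2, y) = 2*y + 5; no integer root y with |y| ≤ 4.
  x = 3: f_y(3, y) = 2*y + 6; vanishes at y ∈ {-3}. (3, -3): f_x = 0, f = 0 — SINGULAR.
  x = 4: f_y(4, y) = 2*y + 5; no integer root y with |y| ≤ 4.
Only singular point on the grid: (3, -3).
Classify: substitute x = 3 + u, y = -3 + v and expand: f = -2*u**3 - u**2*v + v**2.
No constant or linear terms (consistent with a singular point). Quadratic part: v**2. Cubic part: -2*u**3 - u**2*v.
The quadratic part v**2 is a perfect square, so there is a single (double) tangent line v = 0, i.e. y = -3. Restricting the cubic part to that line (v = 0) leaves -2*u**3 ≠ 0, so f is not divisible by v and the branch is v² ≈ 2*u**3 to lowest order — this is a cusp.
Classification: cusp.


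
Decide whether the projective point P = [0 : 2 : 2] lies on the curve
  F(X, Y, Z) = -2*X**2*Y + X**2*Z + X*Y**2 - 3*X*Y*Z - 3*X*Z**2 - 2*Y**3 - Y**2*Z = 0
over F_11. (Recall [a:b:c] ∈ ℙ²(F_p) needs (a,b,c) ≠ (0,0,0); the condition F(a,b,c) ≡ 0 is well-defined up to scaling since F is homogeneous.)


F(0,2,2) ≡ 9 (mod 11); P is NOT on the curve.

Evaluate F(0, 2, 2) term-by-term (mod 11).
  -2*X**2*Y ↦ -2·0·2·1 = 0
  X**2*Z ↦ 1·0·1·2 = 0
  X*Y**2 ↦ 1·0·4·1 = 0
  -3*X*Y*Z ↦ -3·0·2·2 = 0
  -3*X*Z**2 ↦ -3·0·1·4 = 0
  -2*Y**3 ↦ -2·1·8·1 = -16
  -Y**2*Z ↦ -1·1·4·2 = -8
Sum: F(0, 2, 2) = (0) + (0) + (0) + (0) + (0) + (-16) + (-8) = -24.
Reducing mod 11: -24 ≡ 9 (mod 11).
Since F(a, b, c) ≡ 9 ≠ 0 (mod 11), P does NOT lie on the curve.


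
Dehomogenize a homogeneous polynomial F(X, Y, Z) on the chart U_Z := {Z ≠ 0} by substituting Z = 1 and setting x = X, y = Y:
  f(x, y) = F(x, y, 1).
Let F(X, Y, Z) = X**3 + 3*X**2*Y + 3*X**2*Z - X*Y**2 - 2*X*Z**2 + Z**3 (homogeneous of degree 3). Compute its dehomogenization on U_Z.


f(x, y) = x**3 + 3*x**2*y + 3*x**2 - x*y**2 - 2*x + 1

On U_Z we set Z = 1. Each monomial c·X^i·Y^j·Z^k in F becomes c·x^i·y^j·1^k = c·x^i·y^j.
Substituting Z = 1: F(X, Y, 1) = x**3 + 3*x**2*y + 3*x**2 - x*y**2 - 2*x + 1.
Note: deg(f) ≤ deg(F) = 3; strict inequality happens when F is divisible by Z (lost terms).


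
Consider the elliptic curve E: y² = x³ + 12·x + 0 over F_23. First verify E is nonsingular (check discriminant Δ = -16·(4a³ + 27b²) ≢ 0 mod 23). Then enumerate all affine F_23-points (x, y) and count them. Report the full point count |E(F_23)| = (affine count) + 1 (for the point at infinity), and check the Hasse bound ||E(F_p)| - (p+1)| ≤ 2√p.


Affine points = {(0, 0), (1, 6), (1, 17), (2, 3), (2, 20), (5, 1), (5, 22), (6, 9), (6, 14), (7, 6), (7, 17), (9, 3), (9, 20), (10, 4), (10, 19), (12, 3), (12, 20), (15, 6), (15, 17), (19, 7), (19, 16), (20, 11), (20, 12)}; affine count = 23; |E(F_23)| = 24.

Discriminant check: Δ ∝ 4a³ + 27b² = 4·12³ + 27·0² = 4·1728 + 27·0 ≡ 12 (mod 23). Nonzero ⇒ E is nonsingular.
For each x ∈ F_23, compute rhs = x³ + 12·x + 0 mod 23, then count y ∈ F_23 with y² ≡ rhs.
  x = 0: rhs = 0, matching y values: 0 (1 points).
  x = 1: rhs = 13, matching y values: 6, 17 (2 points).
  x = 2: rhs = 9, matching y values: 3, 20 (2 points).
  x = 3: rhs = 17, matching y values: none (0 points).
  x = 4: rhs = 20, matching y values: none (0 points).
  x = 5: rhs = 1, matching y values: 1, 22 (2 points).
  x = 6: rhs = 12, matching y values: 9, 14 (2 points).
  x = 7: rhs = 13, matching y values: 6, 17 (2 points).
  x = 8: rhs = 10, matching y values: none (0 points).
  x = 9: rhs = 9, matching y values: 3, 20 (2 points).
  x = 10: rhs = 16, matching y values: 4, 19 (2 points).
  x = 11: rhs = 14, matching y values: none (0 points).
  x = 12: rhs = 9, matching y values: 3, 20 (2 points).
  x = 13: rhs = 7, matching y values: none (0 points).
  x = 14: rhs = 14, matching y values: none (0 points).
  x = 15: rhs = 13, matching y values: 6, 17 (2 points).
  x = 16: rhs = 10, matching y values: none (0 points).
  x = 17: rhs = 11, matching y values: none (0 points).
  x = 18: rhs = 22, matching y values: none (0 points).
  x = 19: rhs = 3, matching y values: 7, 16 (2 points).
  x = 20: rhs = 6, matching y values: 11, 12 (2 points).
  x = 21: rhs = 14, matching y values: none (0 points).
  x = 22: rhs = 10, matching y values: none (0 points).
Total affine count: 23.
Full point count |E(F_23)| = 23 + 1 = 24.
Hasse bound: |24 − (23+1)| = |0| = 0 ≤ 2√23 ≈ 9.5917 ✓.


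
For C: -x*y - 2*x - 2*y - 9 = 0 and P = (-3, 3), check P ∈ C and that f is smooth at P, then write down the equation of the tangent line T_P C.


Tangent line at P: -5*x + y - 18 = 0.

Step 1: f(-3, 3) = 0, so P lies on C.
Step 2: partial derivatives
  f_x(x, y) = -y - 2, f_y(x, y) = -x - 2.
  f_x(P) = -5, f_y(P) = 1 (gradient nonzero, so P is smooth).
Step 3: tangent line at P: -5·(x − -3) + 1·(y − 3) = 0.
Expanding: -5*x + y - 18 = 0.


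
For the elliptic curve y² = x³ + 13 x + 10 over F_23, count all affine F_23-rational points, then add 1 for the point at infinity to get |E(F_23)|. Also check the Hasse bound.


Affine points = {(1, 1), (1, 22), (5, 4), (5, 19), (10, 6), (10, 17), (11, 9), (11, 14), (12, 10), (12, 13), (16, 6), (16, 17), (18, 2), (18, 21), (19, 3), (19, 20), (20, 6), (20, 17)}; affine count = 18; |E(F_23)| = 19.

Discriminant check: Δ ∝ 4a³ + 27b² = 4·13³ + 27·10² = 4·2197 + 27·100 ≡ 11 (mod 23). Nonzero ⇒ E is nonsingular.
For each x ∈ F_23, compute rhs = x³ + 13·x + 10 mod 23, then count y ∈ F_23 with y² ≡ rhs.
  x = 0: rhs = 10, matching y values: none (0 points).
  x = 1: rhs = 1, matching y values: 1, 22 (2 points).
  x = 2: rhs = 21, matching y values: none (0 points).
  x = 3: rhs = 7, matching y values: none (0 points).
  x = 4: rhs = 11, matching y values: none (0 points).
  x = 5: rhs = 16, matching y values: 4, 19 (2 points).
  x = 6: rhs = 5, matching y values: none (0 points).
  x = 7: rhs = 7, matching y values: none (0 points).
  x = 8: rhs = 5, matching y values: none (0 points).
  x = 9: rhs = 5, matching y values: none (0 points).
  x = 10: rhs = 13, matching y values: 6, 17 (2 points).
  x = 11: rhs = 12, matching y values: 9, 14 (2 points).
  x = 12: rhs = 8, matching y values: 10, 13 (2 points).
  x = 13: rhs = 7, matching y values: none (0 points).
  x = 14: rhs = 15, matching y values: none (0 points).
  x = 15: rhs = 15, matching y values: none (0 points).
  x = 16: rhs = 13, matching y values: 6, 17 (2 points).
  x = 17: rhs = 15, matching y values: none (0 points).
  x = 18: rhs = 4, matching y values: 2, 21 (2 points).
  x = 19: rhs = 9, matching y values: 3, 20 (2 points).
  x = 20: rhs = 13, matching y values: 6, 17 (2 points).
  x = 21: rhs = 22, matching y values: none (0 points).
  x = 22: rhs = 19, matching y values: none (0 points).
Total affine count: 18.
Full point count |E(F_23)| = 18 + 1 = 19.
Hasse bound: |19 − (23+1)| = |-5| = 5 ≤ 2√23 ≈ 9.5917 ✓.


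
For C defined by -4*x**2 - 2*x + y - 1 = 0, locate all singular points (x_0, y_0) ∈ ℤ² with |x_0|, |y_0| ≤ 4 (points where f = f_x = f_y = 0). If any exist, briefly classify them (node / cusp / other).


No singular points in the scanned grid; C is smooth there.

Compute partial derivatives:
  f_x = -8*x - 2.
  f_y = 1.
f_y = 1 is a nonzero constant, so f_y never vanishes: no point (x, y) can satisfy f = f_x = f_y = 0. In particular no (x, y) ∈ {−4, ..., 4}² is singular; the curve is smooth.


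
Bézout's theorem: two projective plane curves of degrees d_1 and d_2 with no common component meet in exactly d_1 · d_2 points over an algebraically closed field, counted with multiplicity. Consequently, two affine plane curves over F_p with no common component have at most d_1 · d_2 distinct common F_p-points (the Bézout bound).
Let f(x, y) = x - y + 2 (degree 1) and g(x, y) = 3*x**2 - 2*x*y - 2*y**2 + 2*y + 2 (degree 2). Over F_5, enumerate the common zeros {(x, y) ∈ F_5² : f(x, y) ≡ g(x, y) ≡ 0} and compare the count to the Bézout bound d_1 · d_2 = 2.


Common zeros: ∅; count = 0; Bézout bound = 2.

deg(f) = 1, deg(g) = 2, so Bézout bound = 2.
Scan x ∈ F_5. For each x, list the y ∈ F_5 with f(x, y) ≡ 0 and those with g(x, y) ≡ 0 (mod 5); the common zeros in that column are the intersection.
  x = 0: f ≡ 0 at y ∈ {2}; g ≡ 0 at y ∈ {3}; common: ∅.
  x = 1: f ≡ 0 at y ∈ {3}; g ≡ 0 at y ∈ {0}; common: ∅.
  x = 2: f ≡ 0 at y ∈ {4}; g ≡ 0 at y ∈ {1, 3}; common: ∅.
  x = 3: f ≡ 0 at y ∈ {0}; g ≡ 0 at y ∈ ∅; common: ∅.
  x = 4: f ≡ 0 at y ∈ {1}; g ≡ 0 at y ∈ {0, 2}; common: ∅.
Collecting: common zeros = ∅, so the count is 0.
Comparison with the Bézout bound: 0 ≤ 2 = deg(f)·deg(g), as expected for curves with no common component (the affine F_5-count falls short of the bound because intersections may lie at infinity, over extension fields, or carry multiplicity).


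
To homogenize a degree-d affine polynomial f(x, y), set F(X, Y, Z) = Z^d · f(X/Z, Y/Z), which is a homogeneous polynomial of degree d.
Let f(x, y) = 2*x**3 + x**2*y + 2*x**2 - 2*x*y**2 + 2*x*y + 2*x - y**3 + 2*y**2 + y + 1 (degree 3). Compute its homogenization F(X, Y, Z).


F(X, Y, Z) = 2*X**3 + X**2*Y + 2*X**2*Z - 2*X*Y**2 + 2*X*Y*Z + 2*X*Z**2 - Y**3 + 2*Y**2*Z + Y*Z**2 + Z**3

deg(f) = 3.
Substitute x = X/Z, y = Y/Z into f, then multiply by Z^3.
  monomial 2·x^3·y^0 ↦ 2·X^3·Y^0·Z^0.
  monomial 1·x^2·y^1 ↦ 1·X^2·Y^1·Z^0.
  monomial 2·x^2·y^0 ↦ 2·X^2·Y^0·Z^1.
  monomial -2·x^1·y^2 ↦ -2·X^1·Y^2·Z^0.
  monomial 2·x^1·y^1 ↦ 2·X^1·Y^1·Z^1.
  monomial 2·x^1·y^0 ↦ 2·X^1·Y^0·Z^2.
  monomial -1·x^0·y^3 ↦ -1·X^0·Y^3·Z^0.
  monomial 2·x^0·y^2 ↦ 2·X^0·Y^2·Z^1.
  monomial 1·x^0·y^1 ↦ 1·X^0·Y^1·Z^2.
  monomial 1·x^0·y^0 ↦ 1·X^0·Y^0·Z^3.
Collecting: F(X, Y, Z) = 2*X**3 + X**2*Y + 2*X**2*Z - 2*X*Y**2 + 2*X*Y*Z + 2*X*Z**2 - Y**3 + 2*Y**2*Z + Y*Z**2 + Z**3.


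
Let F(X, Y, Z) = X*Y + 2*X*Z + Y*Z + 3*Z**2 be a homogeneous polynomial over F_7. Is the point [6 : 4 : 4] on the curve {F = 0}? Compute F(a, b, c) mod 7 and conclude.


F(6,4,4) ≡ 3 (mod 7); P is NOT on the curve.

Evaluate F(6, 4, 4) term-by-term (mod 7).
  X*Y ↦ 1·6·4·1 = 24
  2*X*Z ↦ 2·6·1·4 = 48
  Y*Z ↦ 1·1·4·4 = 16
  3*Z**2 ↦ 3·1·1·16 = 48
Sum: F(6, 4, 4) = (24) + (48) + (16) + (48) = 136.
Reducing mod 7: 136 ≡ 3 (mod 7).
Since F(a, b, c) ≡ 3 ≠ 0 (mod 7), P does NOT lie on the curve.


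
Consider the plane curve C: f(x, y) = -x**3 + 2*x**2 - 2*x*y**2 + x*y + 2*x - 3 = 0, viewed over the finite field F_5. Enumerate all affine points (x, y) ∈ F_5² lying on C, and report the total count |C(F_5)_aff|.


Affine F_5-points: {(1, 0), (1, 3), (2, 4), (3, 4)}; count = 4.

For each of the 25 pairs (x, y) ∈ F_5², evaluate f(x, y) mod 5. Record the zeros.
  x = 0: [0↦2, 1↦2, 2↦2, 3↦2, 4↦2]  zeros at y ∈ ∅
  x = 1: [0↦0, 1↦4, 2↦4, 3↦0, 4↦2]  zeros at y ∈ {0, 3}
  x = 2: [0↦1, 1↦4, 2↦4, 3↦1, 4↦0]  zeros at y ∈ {4}
  x = 3: [0↦4, 1↦1, 2↦1, 3↦4, 4↦0]  zeros at y ∈ {4}
  x = 4: [0↦3, 1↦4, 2↦4, 3↦3, 4↦1]  zeros at y ∈ ∅
Collecting zeros: affine points = {(1, 0), (1, 3), (2, 4), (3, 4)}.
Total count |C(F_5)_aff| = 4.


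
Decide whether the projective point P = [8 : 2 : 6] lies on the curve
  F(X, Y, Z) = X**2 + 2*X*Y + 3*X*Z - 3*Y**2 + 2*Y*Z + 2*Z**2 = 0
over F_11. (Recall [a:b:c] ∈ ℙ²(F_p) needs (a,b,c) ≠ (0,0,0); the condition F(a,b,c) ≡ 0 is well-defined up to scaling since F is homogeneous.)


F(8,2,6) ≡ 5 (mod 11); P is NOT on the curve.

Evaluate F(8, 2, 6) term-by-term (mod 11).
  X**2 ↦ 1·64·1·1 = 64
  2*X*Y ↦ 2·8·2·1 = 32
  3*X*Z ↦ 3·8·1·6 = 144
  -3*Y**2 ↦ -3·1·4·1 = -12
  2*Y*Z ↦ 2·1·2·6 = 24
  2*Z**2 ↦ 2·1·1·36 = 72
Sum: F(8, 2, 6) = (64) + (32) + (144) + (-12) + (24) + (72) = 324.
Reducing mod 11: 324 ≡ 5 (mod 11).
Since F(a, b, c) ≡ 5 ≠ 0 (mod 11), P does NOT lie on the curve.


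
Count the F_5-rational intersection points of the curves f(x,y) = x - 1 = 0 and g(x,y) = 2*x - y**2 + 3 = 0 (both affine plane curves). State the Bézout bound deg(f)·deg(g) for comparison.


Common zeros: {(1, 0)}; count = 1; Bézout bound = 2.

deg(f) = 1, deg(g) = 2, so Bézout bound = 2.
Scan x ∈ F_5. For each x, list the y ∈ F_5 with f(x, y) ≡ 0 and those with g(x, y) ≡ 0 (mod 5); the common zeros in that column are the intersection.
  x = 0: f ≡ 0 at y ∈ ∅; g ≡ 0 at y ∈ ∅; common: ∅.
  x = 1: f ≡ 0 at y ∈ {0, 1, 2, 3, 4}; g ≡ 0 at y ∈ {0}; common: {0}.
  x = 2: f ≡ 0 at y ∈ ∅; g ≡ 0 at y ∈ ∅; common: ∅.
  x = 3: f ≡ 0 at y ∈ ∅; g ≡ 0 at y ∈ {2, 3}; common: ∅.
  x = 4: f ≡ 0 at y ∈ ∅; g ≡ 0 at y ∈ {1, 4}; common: ∅.
Collecting: common zeros = {(1, 0)}, so the count is 1.
Comparison with the Bézout bound: 1 ≤ 2 = deg(f)·deg(g), as expected for curves with no common component (the affine F_5-count falls short of the bound because intersections may lie at infinity, over extension fields, or carry multiplicity).


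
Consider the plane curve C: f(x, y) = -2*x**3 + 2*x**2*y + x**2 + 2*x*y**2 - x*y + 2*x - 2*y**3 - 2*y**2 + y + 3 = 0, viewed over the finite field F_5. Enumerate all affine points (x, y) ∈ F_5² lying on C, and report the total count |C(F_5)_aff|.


Affine F_5-points: {(0, 1), (2, 0), (2, 3), (4, 2)}; count = 4.

For each of the 25 pairs (x, y) ∈ F_5², evaluate f(x, y) mod 5. Record the zeros.
  x = 0: [0↦3, 1↦0, 2↦1, 3↦4, 4↦2]  zeros at y ∈ {1}
  x = 1: [0↦4, 1↦4, 2↦2, 3↦1, 4↦4]  zeros at y ∈ ∅
  x = 2: [0↦0, 1↦2, 2↦1, 3↦0, 4↦2]  zeros at y ∈ {0, 3}
  x = 3: [0↦4, 1↦2, 2↦1, 3↦4, 4↦4]  zeros at y ∈ ∅
  x = 4: [0↦4, 1↦2, 2↦0, 3↦1, 4↦3]  zeros at y ∈ {2}
Collecting zeros: affine points = {(0, 1), (2, 0), (2, 3), (4, 2)}.
Total count |C(F_5)_aff| = 4.


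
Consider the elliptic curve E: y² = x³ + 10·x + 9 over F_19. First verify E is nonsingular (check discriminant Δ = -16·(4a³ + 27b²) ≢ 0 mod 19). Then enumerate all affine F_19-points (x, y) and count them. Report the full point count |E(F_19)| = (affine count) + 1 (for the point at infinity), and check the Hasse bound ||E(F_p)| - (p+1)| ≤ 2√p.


Affine points = {(0, 3), (0, 16), (1, 1), (1, 18), (3, 3), (3, 16), (6, 0), (7, 2), (7, 17), (9, 7), (9, 12), (10, 8), (10, 11), (11, 5), (11, 14), (14, 9), (14, 10), (15, 0), (16, 3), (16, 16), (17, 0), (18, 6), (18, 13)}; affine count = 23; |E(F_19)| = 24.

Discriminant check: Δ ∝ 4a³ + 27b² = 4·10³ + 27·9² = 4·1000 + 27·81 ≡ 12 (mod 19). Nonzero ⇒ E is nonsingular.
For each x ∈ F_19, compute rhs = x³ + 10·x + 9 mod 19, then count y ∈ F_19 with y² ≡ rhs.
  x = 0: rhs = 9, matching y values: 3, 16 (2 points).
  x = 1: rhs = 1, matching y values: 1, 18 (2 points).
  x = 2: rhs = 18, matching y values: none (0 points).
  x = 3: rhs = 9, matching y values: 3, 16 (2 points).
  x = 4: rhs = 18, matching y values: none (0 points).
  x = 5: rhs = 13, matching y values: none (0 points).
  x = 6: rhs = 0, matching y values: 0 (1 points).
  x = 7: rhs = 4, matching y values: 2, 17 (2 points).
  x = 8: rhs = 12, matching y values: none (0 points).
  x = 9: rhs = 11, matching y values: 7, 12 (2 points).
  x = 10: rhs = 7, matching y values: 8, 11 (2 points).
  x = 11: rhs = 6, matching y values: 5, 14 (2 points).
  x = 12: rhs = 14, matching y values: none (0 points).
  x = 13: rhs = 18, matching y values: none (0 points).
  x = 14: rhs = 5, matching y values: 9, 10 (2 points).
  x = 15: rhs = 0, matching y values: 0 (1 points).
  x = 16: rhs = 9, matching y values: 3, 16 (2 points).
  x = 17: rhs = 0, matching y values: 0 (1 points).
  x = 18: rhs = 17, matching y values: 6, 13 (2 points).
Total affine count: 23.
Full point count |E(F_19)| = 23 + 1 = 24.
Hasse bound: |24 − (19+1)| = |4| = 4 ≤ 2√19 ≈ 8.7178 ✓.


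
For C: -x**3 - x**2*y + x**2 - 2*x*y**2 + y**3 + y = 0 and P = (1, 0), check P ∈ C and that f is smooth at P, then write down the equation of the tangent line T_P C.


Tangent line at P: 1 - x = 0.

Step 1: f(1, 0) = 0, so P lies on C.
Step 2: partial derivatives
  f_x(x, y) = -3*x**2 - 2*x*y + 2*x - 2*y**2, f_y(x, y) = -x**2 - 4*x*y + 3*y**2 + 1.
  f_x(P) = -1, f_y(P) = 0 (gradient nonzero, so P is smooth).
Step 3: tangent line at P: -1·(x − 1) + 0·(y − 0) = 0.
Expanding: 1 - x = 0.


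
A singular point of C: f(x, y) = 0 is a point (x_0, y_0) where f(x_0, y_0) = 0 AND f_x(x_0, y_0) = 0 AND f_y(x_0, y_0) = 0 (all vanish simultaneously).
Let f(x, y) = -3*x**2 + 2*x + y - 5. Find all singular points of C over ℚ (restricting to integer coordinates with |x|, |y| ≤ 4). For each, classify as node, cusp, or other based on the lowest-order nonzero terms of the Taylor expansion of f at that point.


No singular points in the scanned grid; C is smooth there.

Compute partial derivatives:
  f_x = 2 - 6*x.
  f_y = 1.
f_y = 1 is a nonzero constant, so f_y never vanishes: no point (x, y) can satisfy f = f_x = f_y = 0. In particular no (x, y) ∈ {−4, ..., 4}² is singular; the curve is smooth.


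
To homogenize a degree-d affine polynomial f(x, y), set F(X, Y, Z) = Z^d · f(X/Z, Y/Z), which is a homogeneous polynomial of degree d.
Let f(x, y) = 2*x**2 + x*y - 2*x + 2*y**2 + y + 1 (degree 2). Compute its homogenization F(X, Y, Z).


F(X, Y, Z) = 2*X**2 + X*Y - 2*X*Z + 2*Y**2 + Y*Z + Z**2

deg(f) = 2.
Substitute x = X/Z, y = Y/Z into f, then multiply by Z^2.
  monomial 2·x^2·y^0 ↦ 2·X^2·Y^0·Z^0.
  monomial 1·x^1·y^1 ↦ 1·X^1·Y^1·Z^0.
  monomial -2·x^1·y^0 ↦ -2·X^1·Y^0·Z^1.
  monomial 2·x^0·y^2 ↦ 2·X^0·Y^2·Z^0.
  monomial 1·x^0·y^1 ↦ 1·X^0·Y^1·Z^1.
  monomial 1·x^0·y^0 ↦ 1·X^0·Y^0·Z^2.
Collecting: F(X, Y, Z) = 2*X**2 + X*Y - 2*X*Z + 2*Y**2 + Y*Z + Z**2.


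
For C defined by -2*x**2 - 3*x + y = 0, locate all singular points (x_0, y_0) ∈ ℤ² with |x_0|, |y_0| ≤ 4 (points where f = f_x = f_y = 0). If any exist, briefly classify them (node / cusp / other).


No singular points in the scanned grid; C is smooth there.

Compute partial derivatives:
  f_x = -4*x - 3.
  f_y = 1.
f_y = 1 is a nonzero constant, so f_y never vanishes: no point (x, y) can satisfy f = f_x = f_y = 0. In particular no (x, y) ∈ {−4, ..., 4}² is singular; the curve is smooth.


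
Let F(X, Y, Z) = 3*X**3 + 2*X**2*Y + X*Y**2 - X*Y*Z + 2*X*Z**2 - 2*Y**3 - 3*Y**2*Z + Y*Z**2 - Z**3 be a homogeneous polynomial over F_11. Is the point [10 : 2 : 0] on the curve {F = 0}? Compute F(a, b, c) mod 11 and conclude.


F(10,2,0) ≡ 3 (mod 11); P is NOT on the curve.

Evaluate F(10, 2, 0) term-by-term (mod 11).
  3*X**3 ↦ 3·1000·1·1 = 3000
  2*X**2*Y ↦ 2·100·2·1 = 400
  X*Y**2 ↦ 1·10·4·1 = 40
  -X*Y*Z ↦ -1·10·2·0 = 0
  2*X*Z**2 ↦ 2·10·1·0 = 0
  -2*Y**3 ↦ -2·1·8·1 = -16
  -3*Y**2*Z ↦ -3·1·4·0 = 0
  Y*Z**2 ↦ 1·1·2·0 = 0
  -Z**3 ↦ -1·1·1·0 = 0
Sum: F(10, 2, 0) = (3000) + (400) + (40) + (0) + (0) + (-16) + (0) + (0) + (0) = 3424.
Reducing mod 11: 3424 ≡ 3 (mod 11).
Since F(a, b, c) ≡ 3 ≠ 0 (mod 11), P does NOT lie on the curve.
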